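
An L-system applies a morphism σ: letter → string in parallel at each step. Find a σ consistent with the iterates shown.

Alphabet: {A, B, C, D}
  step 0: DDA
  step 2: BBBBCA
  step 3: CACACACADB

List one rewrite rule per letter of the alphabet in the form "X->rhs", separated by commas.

  step 2 ⇒ step 3: BBBBCA ⇒ CA·CA·CA·CA·D·B
    A ↦ B
    B ↦ CA
    C ↦ D
    D ↦ AA  (constrained at step 0)

A->B, B->CA, C->D, D->AA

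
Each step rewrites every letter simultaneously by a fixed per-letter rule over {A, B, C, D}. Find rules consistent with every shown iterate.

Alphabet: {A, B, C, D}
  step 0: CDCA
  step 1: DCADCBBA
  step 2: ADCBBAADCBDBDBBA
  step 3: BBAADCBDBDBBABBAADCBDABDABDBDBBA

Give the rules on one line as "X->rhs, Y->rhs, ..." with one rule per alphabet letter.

A->BBA, B->BD, C->DC, D->A

  step 2 ⇒ step 3: ADCBBAADCBDBDBBA ⇒ BBA·A·DC·BD·BD·BBA·BBA·A·DC·BD·A·BD·A·BD·BD·BBA
    A ↦ BBA
    B ↦ BD
    C ↦ DC
    D ↦ A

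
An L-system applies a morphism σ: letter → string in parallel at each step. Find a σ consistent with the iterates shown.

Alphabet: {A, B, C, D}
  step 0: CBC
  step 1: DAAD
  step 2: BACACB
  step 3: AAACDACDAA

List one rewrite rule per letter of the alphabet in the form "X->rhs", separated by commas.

  step 2 ⇒ step 3: BACACB ⇒ AA·AC·D·AC·D·AA
    A ↦ AC
    B ↦ AA
    C ↦ D
  step 1 ⇒ step 2: DAAD ⇒ B·AC·AC·B
    D ↦ B

A->AC, B->AA, C->D, D->B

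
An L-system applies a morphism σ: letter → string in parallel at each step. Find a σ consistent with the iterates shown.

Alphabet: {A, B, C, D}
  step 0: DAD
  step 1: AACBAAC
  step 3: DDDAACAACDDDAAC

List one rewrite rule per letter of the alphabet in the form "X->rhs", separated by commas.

  step 0 ⇒ step 1: DAD ⇒ AAC·B·AAC
    A ↦ B
    D ↦ AAC
    B ↦ D  (constrained at step 1)
    C ↦ BD  (constrained at step 1)

A->B, B->D, C->BD, D->AAC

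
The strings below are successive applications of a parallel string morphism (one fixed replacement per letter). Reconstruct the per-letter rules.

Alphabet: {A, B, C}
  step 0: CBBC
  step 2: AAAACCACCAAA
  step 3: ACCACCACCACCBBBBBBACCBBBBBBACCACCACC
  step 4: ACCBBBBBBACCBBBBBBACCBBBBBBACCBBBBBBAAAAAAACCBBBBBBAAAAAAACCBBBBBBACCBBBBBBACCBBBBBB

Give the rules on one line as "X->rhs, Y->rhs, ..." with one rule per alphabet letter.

  step 3 ⇒ step 4: ACCACCACCACCBBBBBBACCBBBBBBACCACCACC ⇒ ACC·BBB·BBB·ACC·BBB·BBB·ACC·BBB·BBB·ACC·BBB·BBB·A·A·A·A·A·A·ACC·BBB·BBB·A·A·A·A·A·A·ACC·BBB·BBB·ACC·BBB·BBB·ACC·BBB·BBB
    A ↦ ACC
    B ↦ A
    C ↦ BBB

A->ACC, B->A, C->BBB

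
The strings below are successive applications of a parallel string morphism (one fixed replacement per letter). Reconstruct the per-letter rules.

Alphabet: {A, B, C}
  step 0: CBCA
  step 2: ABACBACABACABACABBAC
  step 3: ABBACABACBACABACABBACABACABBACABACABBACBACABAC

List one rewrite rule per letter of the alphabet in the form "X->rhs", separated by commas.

A->AB, B->BAC, C->AC

  step 2 ⇒ step 3: ABACBACABACABACABBAC ⇒ AB·BAC·AB·AC·BAC·AB·AC·AB·BAC·AB·AC·AB·BAC·AB·AC·AB·BAC·BAC·AB·AC
    A ↦ AB
    B ↦ BAC
    C ↦ AC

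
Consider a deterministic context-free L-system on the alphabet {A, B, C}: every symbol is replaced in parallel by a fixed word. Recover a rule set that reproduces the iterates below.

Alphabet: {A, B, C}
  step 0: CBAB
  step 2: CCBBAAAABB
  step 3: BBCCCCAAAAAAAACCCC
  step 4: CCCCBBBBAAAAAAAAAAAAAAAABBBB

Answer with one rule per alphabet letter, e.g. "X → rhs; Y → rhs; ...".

  step 3 ⇒ step 4: BBCCCCAAAAAAAACCCC ⇒ CC·CC·B·B·B·B·AA·AA·AA·AA·AA·AA·AA·AA·B·B·B·B
    A ↦ AA
    B ↦ CC
    C ↦ B

A->AA, B->CC, C->B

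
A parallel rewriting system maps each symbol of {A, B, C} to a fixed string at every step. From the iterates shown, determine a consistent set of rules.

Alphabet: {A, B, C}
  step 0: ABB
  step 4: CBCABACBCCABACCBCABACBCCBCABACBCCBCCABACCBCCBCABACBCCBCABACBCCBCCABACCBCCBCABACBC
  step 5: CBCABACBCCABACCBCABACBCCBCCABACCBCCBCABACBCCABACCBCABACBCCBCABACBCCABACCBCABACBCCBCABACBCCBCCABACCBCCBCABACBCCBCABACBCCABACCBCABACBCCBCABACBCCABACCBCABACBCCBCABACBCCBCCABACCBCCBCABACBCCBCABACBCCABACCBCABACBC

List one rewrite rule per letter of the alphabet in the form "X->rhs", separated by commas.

A->C, B->ABA, C->CBC

  step 4 ⇒ step 5: CBCABACBCCABACCBCABACBCCBCABACBCCBCCABACCBCCBCABACBCCBCABACBCCBCCABACCBCCBCABACBC ⇒ CBC·ABA·CBC·C·ABA·C·CBC·ABA·CBC·CBC·C·ABA·C·CBC·CBC·ABA·CBC·C·ABA·C·CBC·ABA·CBC·CBC·ABA·CBC·C·ABA·C·CBC·ABA·CBC·CBC·ABA·CBC·CBC·C·ABA·C·CBC·CBC·ABA·CBC·CBC·ABA·CBC·C·ABA·C·CBC·ABA·CBC·CBC·ABA·CBC·C·ABA·C·CBC·ABA·CBC·CBC·ABA·CBC·CBC·C·ABA·C·CBC·CBC·ABA·CBC·CBC·ABA·CBC·C·ABA·C·CBC·ABA·CBC
    A ↦ C
    B ↦ ABA
    C ↦ CBC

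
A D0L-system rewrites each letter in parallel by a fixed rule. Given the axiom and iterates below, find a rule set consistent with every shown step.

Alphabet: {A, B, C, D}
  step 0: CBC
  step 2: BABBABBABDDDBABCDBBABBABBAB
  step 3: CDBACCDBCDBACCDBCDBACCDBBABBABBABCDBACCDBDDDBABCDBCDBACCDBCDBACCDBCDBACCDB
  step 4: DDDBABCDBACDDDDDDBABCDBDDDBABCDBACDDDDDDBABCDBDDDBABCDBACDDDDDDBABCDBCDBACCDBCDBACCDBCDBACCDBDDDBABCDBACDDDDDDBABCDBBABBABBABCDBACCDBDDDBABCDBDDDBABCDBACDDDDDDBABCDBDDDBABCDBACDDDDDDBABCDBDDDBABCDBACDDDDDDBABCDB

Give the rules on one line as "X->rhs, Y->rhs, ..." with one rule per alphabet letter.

  step 3 ⇒ step 4: CDBACCDBCDBACCDBCDBACCDBBABBABBABCDBACCDBDDDBABCDBCDBACCDBCDBACCDBCDBACCDB ⇒ DDD·BAB·CDB·AC·DDD·DDD·BAB·CDB·DDD·BAB·CDB·AC·DDD·DDD·BAB·CDB·DDD·BAB·CDB·AC·DDD·DDD·BAB·CDB·CDB·AC·CDB·CDB·AC·CDB·CDB·AC·CDB·DDD·BAB·CDB·AC·DDD·DDD·BAB·CDB·BAB·BAB·BAB·CDB·AC·CDB·DDD·BAB·CDB·DDD·BAB·CDB·AC·DDD·DDD·BAB·CDB·DDD·BAB·CDB·AC·DDD·DDD·BAB·CDB·DDD·BAB·CDB·AC·DDD·DDD·BAB·CDB
    A ↦ AC
    B ↦ CDB
    C ↦ DDD
    D ↦ BAB

A->AC, B->CDB, C->DDD, D->BAB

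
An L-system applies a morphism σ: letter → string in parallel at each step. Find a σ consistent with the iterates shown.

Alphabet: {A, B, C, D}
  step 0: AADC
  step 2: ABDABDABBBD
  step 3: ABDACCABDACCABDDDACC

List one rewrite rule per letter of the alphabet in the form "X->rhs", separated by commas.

  step 2 ⇒ step 3: ABDABDABBBD ⇒ AB·D·ACC·AB·D·ACC·AB·D·D·D·ACC
    A ↦ AB
    B ↦ D
    D ↦ ACC
    C ↦ B  (constrained at step 0)

A->AB, B->D, C->B, D->ACC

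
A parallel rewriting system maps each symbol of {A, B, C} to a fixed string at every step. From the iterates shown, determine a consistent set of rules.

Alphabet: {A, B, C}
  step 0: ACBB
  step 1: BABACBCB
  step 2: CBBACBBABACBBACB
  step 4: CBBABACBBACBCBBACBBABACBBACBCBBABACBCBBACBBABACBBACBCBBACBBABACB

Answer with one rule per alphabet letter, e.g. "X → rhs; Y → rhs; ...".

A->BA, B->CB, C->BA

  step 1 ⇒ step 2: BABACBCB ⇒ CB·BA·CB·BA·BA·CB·BA·CB
    A ↦ BA
    B ↦ CB
    C ↦ BA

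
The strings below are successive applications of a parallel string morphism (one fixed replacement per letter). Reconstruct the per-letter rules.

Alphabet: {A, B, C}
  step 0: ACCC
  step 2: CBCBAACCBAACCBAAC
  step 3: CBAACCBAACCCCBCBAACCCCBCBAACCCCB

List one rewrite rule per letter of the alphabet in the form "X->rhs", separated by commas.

  step 2 ⇒ step 3: CBCBAACCBAACCBAAC ⇒ CB·AAC·CB·AAC·C·C·CB·CB·AAC·C·C·CB·CB·AAC·C·C·CB
    A ↦ C
    B ↦ AAC
    C ↦ CB

A->C, B->AAC, C->CB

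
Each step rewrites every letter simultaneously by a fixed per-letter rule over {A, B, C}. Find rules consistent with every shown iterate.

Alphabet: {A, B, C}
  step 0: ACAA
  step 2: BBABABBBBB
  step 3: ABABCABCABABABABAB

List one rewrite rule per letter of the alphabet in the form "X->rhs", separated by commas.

  step 2 ⇒ step 3: BBABABBBBB ⇒ AB·AB·C·AB·C·AB·AB·AB·AB·AB
    A ↦ C
    B ↦ AB
    C ↦ BB  (constrained at step 0)

A->C, B->AB, C->BB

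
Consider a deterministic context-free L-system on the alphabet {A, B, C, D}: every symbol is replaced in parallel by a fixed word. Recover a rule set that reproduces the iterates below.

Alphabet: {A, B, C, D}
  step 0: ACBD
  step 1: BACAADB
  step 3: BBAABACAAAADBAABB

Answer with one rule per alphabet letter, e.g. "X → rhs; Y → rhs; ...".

  step 0 ⇒ step 1: ACBD ⇒ B·AC·AA·DB
    A ↦ B
    B ↦ AA
    C ↦ AC
    D ↦ DB

A->B, B->AA, C->AC, D->DB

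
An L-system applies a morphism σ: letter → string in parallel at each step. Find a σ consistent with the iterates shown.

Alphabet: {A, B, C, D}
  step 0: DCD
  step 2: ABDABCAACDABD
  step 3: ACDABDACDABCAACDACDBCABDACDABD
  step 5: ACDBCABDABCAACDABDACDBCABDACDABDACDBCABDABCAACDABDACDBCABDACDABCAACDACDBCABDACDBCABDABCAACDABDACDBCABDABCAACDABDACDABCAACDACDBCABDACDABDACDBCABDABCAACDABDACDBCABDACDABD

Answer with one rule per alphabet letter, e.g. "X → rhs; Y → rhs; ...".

  step 2 ⇒ step 3: ABDABCAACDABD ⇒ ACD·A·BD·ACD·A·BCA·ACD·ACD·BCA·BD·ACD·A·BD
    A ↦ ACD
    B ↦ A
    C ↦ BCA
    D ↦ BD

A->ACD, B->A, C->BCA, D->BD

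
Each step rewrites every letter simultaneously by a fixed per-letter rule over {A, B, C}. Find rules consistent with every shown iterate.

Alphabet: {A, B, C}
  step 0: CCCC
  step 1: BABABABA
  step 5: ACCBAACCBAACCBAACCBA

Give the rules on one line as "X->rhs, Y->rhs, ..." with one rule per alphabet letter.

A->C, B->A, C->BA

  step 0 ⇒ step 1: CCCC ⇒ BA·BA·BA·BA
    C ↦ BA
    A ↦ C  (constrained at step 1)
    B ↦ A  (constrained at step 1)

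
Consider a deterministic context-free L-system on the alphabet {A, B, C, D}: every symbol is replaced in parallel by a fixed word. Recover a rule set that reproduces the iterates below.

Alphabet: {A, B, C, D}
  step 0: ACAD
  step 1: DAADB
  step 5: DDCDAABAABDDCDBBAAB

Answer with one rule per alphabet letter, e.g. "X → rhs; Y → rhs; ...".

  step 0 ⇒ step 1: ACAD ⇒ D·AA·D·B
    A ↦ D
    C ↦ AA
    D ↦ B
    B ↦ CD  (constrained at step 1)

A->D, B->CD, C->AA, D->B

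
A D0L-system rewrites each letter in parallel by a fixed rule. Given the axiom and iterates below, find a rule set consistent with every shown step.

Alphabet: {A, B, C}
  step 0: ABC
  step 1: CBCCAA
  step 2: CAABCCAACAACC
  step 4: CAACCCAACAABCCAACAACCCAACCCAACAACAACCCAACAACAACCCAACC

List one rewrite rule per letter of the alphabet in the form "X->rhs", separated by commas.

  step 1 ⇒ step 2: CBCCAA ⇒ CAA·BC·CAA·CAA·C·C
    A ↦ C
    B ↦ BC
    C ↦ CAA

A->C, B->BC, C->CAA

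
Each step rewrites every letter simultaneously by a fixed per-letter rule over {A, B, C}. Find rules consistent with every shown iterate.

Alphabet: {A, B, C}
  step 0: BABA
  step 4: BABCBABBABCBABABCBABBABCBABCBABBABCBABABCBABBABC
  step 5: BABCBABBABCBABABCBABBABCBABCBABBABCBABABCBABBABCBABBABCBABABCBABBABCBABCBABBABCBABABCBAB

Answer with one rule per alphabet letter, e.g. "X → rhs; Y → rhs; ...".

  step 4 ⇒ step 5: BABCBABBABCBABABCBABBABCBABCBABBABCBABABCBABBABC ⇒ BA·BC·BA·B·BA·BC·BA·BA·BC·BA·B·BA·BC·BA·BC·BA·B·BA·BC·BA·BA·BC·BA·B·BA·BC·BA·B·BA·BC·BA·BA·BC·BA·B·BA·BC·BA·BC·BA·B·BA·BC·BA·BA·BC·BA·B
    A ↦ BC
    B ↦ BA
    C ↦ B

A->BC, B->BA, C->B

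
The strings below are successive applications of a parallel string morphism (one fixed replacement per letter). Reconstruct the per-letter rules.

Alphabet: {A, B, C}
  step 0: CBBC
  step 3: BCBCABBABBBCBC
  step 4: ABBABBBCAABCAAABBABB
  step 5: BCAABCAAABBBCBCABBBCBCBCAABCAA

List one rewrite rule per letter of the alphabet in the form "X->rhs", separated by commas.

A->BC, B->A, C->BB

  step 4 ⇒ step 5: ABBABBBCAABCAAABBABB ⇒ BC·A·A·BC·A·A·A·BB·BC·BC·A·BB·BC·BC·BC·A·A·BC·A·A
    A ↦ BC
    B ↦ A
    C ↦ BB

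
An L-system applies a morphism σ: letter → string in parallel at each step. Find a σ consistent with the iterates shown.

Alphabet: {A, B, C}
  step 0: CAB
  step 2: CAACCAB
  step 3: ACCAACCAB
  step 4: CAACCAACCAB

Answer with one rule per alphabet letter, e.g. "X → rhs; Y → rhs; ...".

A->C, B->CAB, C->A

  step 3 ⇒ step 4: ACCAACCAB ⇒ C·A·A·C·C·A·A·C·CAB
    A ↦ C
    B ↦ CAB
    C ↦ A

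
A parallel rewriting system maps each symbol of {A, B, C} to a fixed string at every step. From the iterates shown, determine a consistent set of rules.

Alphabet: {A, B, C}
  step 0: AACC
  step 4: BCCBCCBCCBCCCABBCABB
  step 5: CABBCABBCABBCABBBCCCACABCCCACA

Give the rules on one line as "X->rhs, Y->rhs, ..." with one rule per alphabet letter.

  step 4 ⇒ step 5: BCCBCCBCCBCCCABBCABB ⇒ CA·B·B·CA·B·B·CA·B·B·CA·B·B·B·CC·CA·CA·B·CC·CA·CA
    A ↦ CC
    B ↦ CA
    C ↦ B

A->CC, B->CA, C->B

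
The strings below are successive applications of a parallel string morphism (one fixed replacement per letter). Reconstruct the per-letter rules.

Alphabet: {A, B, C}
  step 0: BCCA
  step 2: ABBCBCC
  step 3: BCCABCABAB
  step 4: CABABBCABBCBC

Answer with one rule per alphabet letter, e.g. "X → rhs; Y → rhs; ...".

  step 3 ⇒ step 4: BCCABCABAB ⇒ C·AB·AB·B·C·AB·B·C·B·C
    A ↦ B
    B ↦ C
    C ↦ AB

A->B, B->C, C->AB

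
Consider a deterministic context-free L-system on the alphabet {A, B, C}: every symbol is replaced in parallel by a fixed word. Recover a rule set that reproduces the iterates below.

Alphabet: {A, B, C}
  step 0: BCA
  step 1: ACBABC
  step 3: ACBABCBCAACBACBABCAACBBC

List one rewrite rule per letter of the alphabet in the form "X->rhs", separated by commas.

  step 0 ⇒ step 1: BCA ⇒ ACB·A·BC
    A ↦ BC
    B ↦ ACB
    C ↦ A

A->BC, B->ACB, C->A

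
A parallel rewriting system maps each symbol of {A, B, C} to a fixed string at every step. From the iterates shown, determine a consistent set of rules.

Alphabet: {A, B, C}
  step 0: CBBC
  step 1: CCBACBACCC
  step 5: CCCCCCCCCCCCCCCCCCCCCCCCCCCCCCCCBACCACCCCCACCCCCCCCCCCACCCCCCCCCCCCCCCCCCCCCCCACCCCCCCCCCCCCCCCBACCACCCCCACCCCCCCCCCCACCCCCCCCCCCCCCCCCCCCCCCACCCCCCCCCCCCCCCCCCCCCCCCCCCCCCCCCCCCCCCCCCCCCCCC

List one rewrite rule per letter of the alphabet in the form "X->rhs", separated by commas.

A->CA, B->BAC, C->CC

  step 0 ⇒ step 1: CBBC ⇒ CC·BAC·BAC·CC
    B ↦ BAC
    C ↦ CC
    A ↦ CA  (constrained at step 1)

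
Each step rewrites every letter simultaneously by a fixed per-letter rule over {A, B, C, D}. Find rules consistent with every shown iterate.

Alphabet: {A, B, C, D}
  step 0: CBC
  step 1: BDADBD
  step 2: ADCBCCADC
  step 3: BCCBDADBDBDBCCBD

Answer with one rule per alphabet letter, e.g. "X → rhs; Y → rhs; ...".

  step 2 ⇒ step 3: ADCBCCADC ⇒ BC·C·BD·AD·BD·BD·BC·C·BD
    A ↦ BC
    B ↦ AD
    C ↦ BD
    D ↦ C

A->BC, B->AD, C->BD, D->C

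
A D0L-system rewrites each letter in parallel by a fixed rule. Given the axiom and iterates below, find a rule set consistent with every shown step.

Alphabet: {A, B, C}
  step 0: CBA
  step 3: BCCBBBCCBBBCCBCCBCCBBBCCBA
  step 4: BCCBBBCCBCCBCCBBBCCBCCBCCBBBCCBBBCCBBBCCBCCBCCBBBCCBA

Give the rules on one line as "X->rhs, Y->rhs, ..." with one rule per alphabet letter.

  step 3 ⇒ step 4: BCCBBBCCBBBCCBCCBCCBBBCCBA ⇒ BCC·B·B·BCC·BCC·BCC·B·B·BCC·BCC·BCC·B·B·BCC·B·B·BCC·B·B·BCC·BCC·BCC·B·B·BCC·BA
    A ↦ BA
    B ↦ BCC
    C ↦ B

A->BA, B->BCC, C->B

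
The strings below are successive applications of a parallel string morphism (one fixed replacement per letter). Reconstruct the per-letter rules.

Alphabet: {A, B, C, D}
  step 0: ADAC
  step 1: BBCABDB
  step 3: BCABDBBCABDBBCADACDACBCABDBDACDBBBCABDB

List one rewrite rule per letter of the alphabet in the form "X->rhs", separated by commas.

A->B, B->DAC, C->DB, D->BCA

  step 0 ⇒ step 1: ADAC ⇒ B·BCA·B·DB
    A ↦ B
    C ↦ DB
    D ↦ BCA
    B ↦ DAC  (constrained at step 1)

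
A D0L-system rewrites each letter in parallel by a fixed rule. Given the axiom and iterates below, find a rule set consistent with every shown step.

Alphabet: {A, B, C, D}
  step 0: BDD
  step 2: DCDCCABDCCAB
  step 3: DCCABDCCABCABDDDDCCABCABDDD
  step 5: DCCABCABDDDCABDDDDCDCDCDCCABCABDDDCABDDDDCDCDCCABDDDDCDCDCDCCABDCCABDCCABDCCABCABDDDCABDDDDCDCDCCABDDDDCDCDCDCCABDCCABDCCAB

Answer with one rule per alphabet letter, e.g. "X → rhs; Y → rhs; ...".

A->DD, B->D, C->CAB, D->DC

  step 2 ⇒ step 3: DCDCCABDCCAB ⇒ DC·CAB·DC·CAB·CAB·DD·D·DC·CAB·CAB·DD·D
    A ↦ DD
    B ↦ D
    C ↦ CAB
    D ↦ DC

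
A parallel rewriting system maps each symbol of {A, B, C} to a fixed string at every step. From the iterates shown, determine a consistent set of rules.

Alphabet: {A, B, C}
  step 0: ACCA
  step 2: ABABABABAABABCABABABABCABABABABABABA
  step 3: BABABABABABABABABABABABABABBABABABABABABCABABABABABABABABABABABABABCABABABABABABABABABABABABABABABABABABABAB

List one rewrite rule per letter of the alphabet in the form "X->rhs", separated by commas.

A->BAB, B->ABA, C->BCA

  step 2 ⇒ step 3: ABABABABAABABCABABABABCABABABABABABA ⇒ BAB·ABA·BAB·ABA·BAB·ABA·BAB·ABA·BAB·BAB·ABA·BAB·ABA·BCA·BAB·ABA·BAB·ABA·BAB·ABA·BAB·ABA·BCA·BAB·ABA·BAB·ABA·BAB·ABA·BAB·ABA·BAB·ABA·BAB·ABA·BAB
    A ↦ BAB
    B ↦ ABA
    C ↦ BCA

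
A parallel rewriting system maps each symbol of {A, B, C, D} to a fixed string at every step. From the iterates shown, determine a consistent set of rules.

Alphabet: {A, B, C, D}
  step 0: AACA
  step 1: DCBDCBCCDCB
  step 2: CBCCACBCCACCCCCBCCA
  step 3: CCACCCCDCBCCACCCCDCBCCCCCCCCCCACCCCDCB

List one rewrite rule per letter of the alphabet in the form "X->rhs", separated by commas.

A->DCB, B->A, C->CC, D->CB

  step 2 ⇒ step 3: CBCCACBCCACCCCCBCCA ⇒ CC·A·CC·CC·DCB·CC·A·CC·CC·DCB·CC·CC·CC·CC·CC·A·CC·CC·DCB
    A ↦ DCB
    B ↦ A
    C ↦ CC
  step 1 ⇒ step 2: DCBDCBCCDCB ⇒ CB·CC·A·CB·CC·A·CC·CC·CB·CC·A
    D ↦ CB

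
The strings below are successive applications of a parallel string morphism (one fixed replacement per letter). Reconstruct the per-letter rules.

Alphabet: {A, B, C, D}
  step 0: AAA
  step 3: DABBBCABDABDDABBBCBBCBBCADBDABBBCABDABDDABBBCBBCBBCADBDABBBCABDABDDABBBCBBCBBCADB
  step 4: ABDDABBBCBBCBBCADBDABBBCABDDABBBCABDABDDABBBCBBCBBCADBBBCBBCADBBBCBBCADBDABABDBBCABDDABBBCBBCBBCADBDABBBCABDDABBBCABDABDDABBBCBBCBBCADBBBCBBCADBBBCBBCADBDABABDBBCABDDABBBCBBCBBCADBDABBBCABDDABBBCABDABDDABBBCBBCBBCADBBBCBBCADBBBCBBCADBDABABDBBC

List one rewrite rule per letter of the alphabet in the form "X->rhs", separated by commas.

A->DAB, B->BBC, C->ADB, D->ABD

  step 3 ⇒ step 4: DABBBCABDABDDABBBCBBCBBCADBDABBBCABDABDDABBBCBBCBBCADBDABBBCABDABDDABBBCBBCBBCADB ⇒ ABD·DAB·BBC·BBC·BBC·ADB·DAB·BBC·ABD·DAB·BBC·ABD·ABD·DAB·BBC·BBC·BBC·ADB·BBC·BBC·ADB·BBC·BBC·ADB·DAB·ABD·BBC·ABD·DAB·BBC·BBC·BBC·ADB·DAB·BBC·ABD·DAB·BBC·ABD·ABD·DAB·BBC·BBC·BBC·ADB·BBC·BBC·ADB·BBC·BBC·ADB·DAB·ABD·BBC·ABD·DAB·BBC·BBC·BBC·ADB·DAB·BBC·ABD·DAB·BBC·ABD·ABD·DAB·BBC·BBC·BBC·ADB·BBC·BBC·ADB·BBC·BBC·ADB·DAB·ABD·BBC
    A ↦ DAB
    B ↦ BBC
    C ↦ ADB
    D ↦ ABD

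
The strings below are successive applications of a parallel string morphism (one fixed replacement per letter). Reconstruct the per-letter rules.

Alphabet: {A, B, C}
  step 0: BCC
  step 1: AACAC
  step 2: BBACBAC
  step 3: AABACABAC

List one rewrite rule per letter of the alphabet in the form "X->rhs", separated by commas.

A->B, B->A, C->AC

  step 2 ⇒ step 3: BBACBAC ⇒ A·A·B·AC·A·B·AC
    A ↦ B
    B ↦ A
    C ↦ AC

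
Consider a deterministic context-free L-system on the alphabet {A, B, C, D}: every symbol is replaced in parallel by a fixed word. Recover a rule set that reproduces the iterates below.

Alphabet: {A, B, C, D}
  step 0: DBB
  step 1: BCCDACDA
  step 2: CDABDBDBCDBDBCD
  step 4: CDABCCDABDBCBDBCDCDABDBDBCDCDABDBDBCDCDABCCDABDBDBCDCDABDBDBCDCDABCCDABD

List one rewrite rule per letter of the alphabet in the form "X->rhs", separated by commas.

  step 1 ⇒ step 2: BCCDACDA ⇒ CDA·BD·BD·BC·D·BD·BC·D
    A ↦ D
    B ↦ CDA
    C ↦ BD
    D ↦ BC

A->D, B->CDA, C->BD, D->BC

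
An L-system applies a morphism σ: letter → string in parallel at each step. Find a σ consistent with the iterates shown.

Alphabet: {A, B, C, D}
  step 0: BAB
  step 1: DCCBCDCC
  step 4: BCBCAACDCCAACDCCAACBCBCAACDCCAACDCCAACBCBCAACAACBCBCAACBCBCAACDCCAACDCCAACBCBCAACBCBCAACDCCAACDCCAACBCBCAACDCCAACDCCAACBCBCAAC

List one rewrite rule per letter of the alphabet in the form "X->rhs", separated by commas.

A->BC, B->DCC, C->AAC, D->C

  step 0 ⇒ step 1: BAB ⇒ DCC·BC·DCC
    A ↦ BC
    B ↦ DCC
    C ↦ AAC  (constrained at step 1)
    D ↦ C  (constrained at step 1)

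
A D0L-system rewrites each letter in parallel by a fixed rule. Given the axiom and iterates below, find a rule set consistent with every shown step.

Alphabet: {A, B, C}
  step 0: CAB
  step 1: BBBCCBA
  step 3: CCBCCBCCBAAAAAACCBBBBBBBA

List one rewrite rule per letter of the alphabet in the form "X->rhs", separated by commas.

  step 0 ⇒ step 1: CAB ⇒ BBB·CCB·A
    A ↦ CCB
    B ↦ A
    C ↦ BBB

A->CCB, B->A, C->BBB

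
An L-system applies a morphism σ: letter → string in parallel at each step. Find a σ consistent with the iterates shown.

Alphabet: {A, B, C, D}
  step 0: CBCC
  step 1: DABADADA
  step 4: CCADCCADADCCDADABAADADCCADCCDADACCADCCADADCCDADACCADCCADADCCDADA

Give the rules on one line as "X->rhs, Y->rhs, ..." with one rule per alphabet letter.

A->AD, B->BA, C->DA, D->CC

  step 0 ⇒ step 1: CBCC ⇒ DA·BA·DA·DA
    B ↦ BA
    C ↦ DA
    A ↦ AD  (constrained at step 1)
    D ↦ CC  (constrained at step 1)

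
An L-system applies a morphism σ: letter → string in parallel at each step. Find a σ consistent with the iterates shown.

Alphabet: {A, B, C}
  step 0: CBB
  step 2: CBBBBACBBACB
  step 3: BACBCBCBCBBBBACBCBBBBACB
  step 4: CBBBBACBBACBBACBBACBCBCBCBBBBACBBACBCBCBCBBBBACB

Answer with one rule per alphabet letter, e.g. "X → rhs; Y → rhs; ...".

A->BB, B->CB, C->BA

  step 3 ⇒ step 4: BACBCBCBCBBBBACBCBBBBACB ⇒ CB·BB·BA·CB·BA·CB·BA·CB·BA·CB·CB·CB·CB·BB·BA·CB·BA·CB·CB·CB·CB·BB·BA·CB
    A ↦ BB
    B ↦ CB
    C ↦ BA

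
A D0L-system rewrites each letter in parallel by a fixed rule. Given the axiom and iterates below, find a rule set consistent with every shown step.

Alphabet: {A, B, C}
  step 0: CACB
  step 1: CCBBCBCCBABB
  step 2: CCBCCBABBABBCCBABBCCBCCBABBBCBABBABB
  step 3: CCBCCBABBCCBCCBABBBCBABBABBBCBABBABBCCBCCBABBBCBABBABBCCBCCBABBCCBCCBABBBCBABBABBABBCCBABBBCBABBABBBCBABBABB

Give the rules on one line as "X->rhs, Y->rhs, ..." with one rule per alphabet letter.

  step 2 ⇒ step 3: CCBCCBABBABBCCBABBCCBCCBABBBCBABBABB ⇒ CCB·CCB·ABB·CCB·CCB·ABB·BCB·ABB·ABB·BCB·ABB·ABB·CCB·CCB·ABB·BCB·ABB·ABB·CCB·CCB·ABB·CCB·CCB·ABB·BCB·ABB·ABB·ABB·CCB·ABB·BCB·ABB·ABB·BCB·ABB·ABB
    A ↦ BCB
    B ↦ ABB
    C ↦ CCB

A->BCB, B->ABB, C->CCB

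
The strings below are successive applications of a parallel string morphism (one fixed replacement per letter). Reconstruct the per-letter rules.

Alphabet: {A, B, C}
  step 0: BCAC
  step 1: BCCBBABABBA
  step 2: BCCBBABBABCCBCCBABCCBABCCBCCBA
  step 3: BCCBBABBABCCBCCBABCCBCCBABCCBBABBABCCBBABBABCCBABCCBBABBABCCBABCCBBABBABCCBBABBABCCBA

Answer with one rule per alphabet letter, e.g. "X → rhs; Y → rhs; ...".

  step 2 ⇒ step 3: BCCBBABBABCCBCCBABCCBABCCBCCBA ⇒ BCC·BBA·BBA·BCC·BCC·BA·BCC·BCC·BA·BCC·BBA·BBA·BCC·BBA·BBA·BCC·BA·BCC·BBA·BBA·BCC·BA·BCC·BBA·BBA·BCC·BBA·BBA·BCC·BA
    A ↦ BA
    B ↦ BCC
    C ↦ BBA

A->BA, B->BCC, C->BBA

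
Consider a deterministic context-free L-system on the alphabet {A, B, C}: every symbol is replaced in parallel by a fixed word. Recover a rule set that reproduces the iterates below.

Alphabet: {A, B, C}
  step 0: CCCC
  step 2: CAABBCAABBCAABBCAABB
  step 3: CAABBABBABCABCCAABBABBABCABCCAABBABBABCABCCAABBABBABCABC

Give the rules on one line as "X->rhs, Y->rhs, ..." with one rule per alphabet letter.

A->ABB, B->ABC, C->CA

  step 2 ⇒ step 3: CAABBCAABBCAABBCAABB ⇒ CA·ABB·ABB·ABC·ABC·CA·ABB·ABB·ABC·ABC·CA·ABB·ABB·ABC·ABC·CA·ABB·ABB·ABC·ABC
    A ↦ ABB
    B ↦ ABC
    C ↦ CA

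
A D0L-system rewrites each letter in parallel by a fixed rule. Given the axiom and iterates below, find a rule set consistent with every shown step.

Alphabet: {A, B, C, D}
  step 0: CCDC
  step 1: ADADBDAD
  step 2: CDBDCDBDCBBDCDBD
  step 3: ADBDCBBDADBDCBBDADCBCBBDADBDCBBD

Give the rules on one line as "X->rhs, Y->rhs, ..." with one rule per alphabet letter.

  step 2 ⇒ step 3: CDBDCDBDCBBDCDBD ⇒ AD·BD·CB·BD·AD·BD·CB·BD·AD·CB·CB·BD·AD·BD·CB·BD
    B ↦ CB
    C ↦ AD
    D ↦ BD
  step 1 ⇒ step 2: ADADBDAD ⇒ CD·BD·CD·BD·CB·BD·CD·BD
    A ↦ CD

A->CD, B->CB, C->AD, D->BD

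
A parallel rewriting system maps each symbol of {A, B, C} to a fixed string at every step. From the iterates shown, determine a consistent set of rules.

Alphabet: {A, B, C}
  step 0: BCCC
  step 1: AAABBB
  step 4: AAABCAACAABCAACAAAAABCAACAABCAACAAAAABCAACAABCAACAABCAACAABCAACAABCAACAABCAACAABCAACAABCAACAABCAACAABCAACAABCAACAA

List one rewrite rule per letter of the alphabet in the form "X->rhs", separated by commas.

A->CAA, B->AAA, C->B

  step 0 ⇒ step 1: BCCC ⇒ AAA·B·B·B
    B ↦ AAA
    C ↦ B
    A ↦ CAA  (constrained at step 1)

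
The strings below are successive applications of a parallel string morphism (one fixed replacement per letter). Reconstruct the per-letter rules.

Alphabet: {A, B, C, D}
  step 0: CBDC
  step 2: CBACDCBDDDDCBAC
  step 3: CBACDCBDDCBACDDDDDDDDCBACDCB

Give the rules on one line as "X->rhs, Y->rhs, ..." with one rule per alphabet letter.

  step 2 ⇒ step 3: CBACDCBDDDDCBAC ⇒ CB·AC·D·CB·DD·CB·AC·DD·DD·DD·DD·CB·AC·D·CB
    A ↦ D
    B ↦ AC
    C ↦ CB
    D ↦ DD

A->D, B->AC, C->CB, D->DD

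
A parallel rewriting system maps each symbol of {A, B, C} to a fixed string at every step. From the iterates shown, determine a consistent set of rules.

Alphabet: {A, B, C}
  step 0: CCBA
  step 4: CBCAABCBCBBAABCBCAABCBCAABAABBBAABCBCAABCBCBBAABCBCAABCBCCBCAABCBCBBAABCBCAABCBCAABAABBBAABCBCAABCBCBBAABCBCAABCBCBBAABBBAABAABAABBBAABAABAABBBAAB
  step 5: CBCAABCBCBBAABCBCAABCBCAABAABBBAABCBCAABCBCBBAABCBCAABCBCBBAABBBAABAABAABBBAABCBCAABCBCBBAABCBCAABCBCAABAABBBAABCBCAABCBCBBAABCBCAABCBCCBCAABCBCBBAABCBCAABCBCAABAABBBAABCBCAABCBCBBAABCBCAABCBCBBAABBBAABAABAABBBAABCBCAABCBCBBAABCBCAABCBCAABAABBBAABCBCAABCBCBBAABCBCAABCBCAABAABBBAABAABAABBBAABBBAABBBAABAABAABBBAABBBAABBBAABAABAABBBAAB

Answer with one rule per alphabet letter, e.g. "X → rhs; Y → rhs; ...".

  step 4 ⇒ step 5: CBCAABCBCBBAABCBCAABCBCAABAABBBAABCBCAABCBCBBAABCBCAABCBCCBCAABCBCBBAABCBCAABCBCAABAABBBAABCBCAABCBCBBAABCBCAABCBCBBAABBBAABAABAABBBAABAABAABBBAAB ⇒ CBC·AAB·CBC·B·B·AAB·CBC·AAB·CBC·AAB·AAB·B·B·AAB·CBC·AAB·CBC·B·B·AAB·CBC·AAB·CBC·B·B·AAB·B·B·AAB·AAB·AAB·B·B·AAB·CBC·AAB·CBC·B·B·AAB·CBC·AAB·CBC·AAB·AAB·B·B·AAB·CBC·AAB·CBC·B·B·AAB·CBC·AAB·CBC·CBC·AAB·CBC·B·B·AAB·CBC·AAB·CBC·AAB·AAB·B·B·AAB·CBC·AAB·CBC·B·B·AAB·CBC·AAB·CBC·B·B·AAB·B·B·AAB·AAB·AAB·B·B·AAB·CBC·AAB·CBC·B·B·AAB·CBC·AAB·CBC·AAB·AAB·B·B·AAB·CBC·AAB·CBC·B·B·AAB·CBC·AAB·CBC·AAB·AAB·B·B·AAB·AAB·AAB·B·B·AAB·B·B·AAB·B·B·AAB·AAB·AAB·B·B·AAB·B·B·AAB·B·B·AAB·AAB·AAB·B·B·AAB
    A ↦ B
    B ↦ AAB
    C ↦ CBC

A->B, B->AAB, C->CBC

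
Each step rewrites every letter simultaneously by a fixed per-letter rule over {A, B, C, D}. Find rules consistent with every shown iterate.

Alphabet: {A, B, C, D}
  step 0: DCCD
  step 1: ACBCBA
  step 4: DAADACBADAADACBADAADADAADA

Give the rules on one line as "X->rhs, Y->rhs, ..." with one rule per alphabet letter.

  step 0 ⇒ step 1: DCCD ⇒ A·CB·CB·A
    C ↦ CB
    D ↦ A
    A ↦ DA  (constrained at step 1)
    B ↦ A  (constrained at step 1)

A->DA, B->A, C->CB, D->A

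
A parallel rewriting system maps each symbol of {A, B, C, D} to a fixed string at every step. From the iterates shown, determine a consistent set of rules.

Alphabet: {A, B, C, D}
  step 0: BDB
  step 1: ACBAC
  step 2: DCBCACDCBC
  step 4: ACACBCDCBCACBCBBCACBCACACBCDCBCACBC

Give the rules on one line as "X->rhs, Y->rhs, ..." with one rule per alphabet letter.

A->DC, B->AC, C->BC, D->B

  step 1 ⇒ step 2: ACBAC ⇒ DC·BC·AC·DC·BC
    A ↦ DC
    B ↦ AC
    C ↦ BC
  step 0 ⇒ step 1: BDB ⇒ AC·B·AC
    D ↦ B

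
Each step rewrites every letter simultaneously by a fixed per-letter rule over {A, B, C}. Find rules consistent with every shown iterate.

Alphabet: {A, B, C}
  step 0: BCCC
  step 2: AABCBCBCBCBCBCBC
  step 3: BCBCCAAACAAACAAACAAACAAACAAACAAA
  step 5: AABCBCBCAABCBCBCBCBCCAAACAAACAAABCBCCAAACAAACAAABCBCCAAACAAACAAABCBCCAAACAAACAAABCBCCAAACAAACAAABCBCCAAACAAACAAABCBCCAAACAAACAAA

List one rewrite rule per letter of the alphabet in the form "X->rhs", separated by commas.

A->BC, B->CA, C->AA

  step 2 ⇒ step 3: AABCBCBCBCBCBCBC ⇒ BC·BC·CA·AA·CA·AA·CA·AA·CA·AA·CA·AA·CA·AA·CA·AA
    A ↦ BC
    B ↦ CA
    C ↦ AA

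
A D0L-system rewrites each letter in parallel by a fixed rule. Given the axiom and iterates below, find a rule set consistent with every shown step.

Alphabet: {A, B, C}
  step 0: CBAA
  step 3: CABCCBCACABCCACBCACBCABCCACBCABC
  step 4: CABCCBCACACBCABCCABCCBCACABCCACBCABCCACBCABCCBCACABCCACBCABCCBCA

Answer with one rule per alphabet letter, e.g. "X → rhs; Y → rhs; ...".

  step 3 ⇒ step 4: CABCCBCACABCCACBCACBCABCCACBCABC ⇒ CA·BC·CB·CA·CA·CB·CA·BC·CA·BC·CB·CA·CA·BC·CA·CB·CA·BC·CA·CB·CA·BC·CB·CA·CA·BC·CA·CB·CA·BC·CB·CA
    A ↦ BC
    B ↦ CB
    C ↦ CA

A->BC, B->CB, C->CA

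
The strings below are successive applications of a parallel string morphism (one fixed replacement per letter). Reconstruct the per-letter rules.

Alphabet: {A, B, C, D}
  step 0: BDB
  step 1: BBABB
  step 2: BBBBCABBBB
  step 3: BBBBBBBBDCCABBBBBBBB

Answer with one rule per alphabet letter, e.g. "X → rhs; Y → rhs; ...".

A->CA, B->BB, C->DC, D->A

  step 2 ⇒ step 3: BBBBCABBBB ⇒ BB·BB·BB·BB·DC·CA·BB·BB·BB·BB
    A ↦ CA
    B ↦ BB
    C ↦ DC
  step 0 ⇒ step 1: BDB ⇒ BB·A·BB
    D ↦ A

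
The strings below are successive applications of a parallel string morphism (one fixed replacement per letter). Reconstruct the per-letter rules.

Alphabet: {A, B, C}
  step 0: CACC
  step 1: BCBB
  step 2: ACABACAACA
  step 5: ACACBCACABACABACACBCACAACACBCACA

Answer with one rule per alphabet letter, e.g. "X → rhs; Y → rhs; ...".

A->C, B->ACA, C->B

  step 1 ⇒ step 2: BCBB ⇒ ACA·B·ACA·ACA
    B ↦ ACA
    C ↦ B
  step 0 ⇒ step 1: CACC ⇒ B·C·B·B
    A ↦ C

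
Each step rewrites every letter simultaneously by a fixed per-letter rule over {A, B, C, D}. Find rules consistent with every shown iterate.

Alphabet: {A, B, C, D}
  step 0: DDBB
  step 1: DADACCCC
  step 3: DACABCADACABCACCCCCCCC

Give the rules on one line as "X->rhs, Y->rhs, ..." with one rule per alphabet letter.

  step 0 ⇒ step 1: DDBB ⇒ DA·DA·CC·CC
    B ↦ CC
    D ↦ DA
    A ↦ CA  (constrained at step 1)
    C ↦ B  (constrained at step 1)

A->CA, B->CC, C->B, D->DA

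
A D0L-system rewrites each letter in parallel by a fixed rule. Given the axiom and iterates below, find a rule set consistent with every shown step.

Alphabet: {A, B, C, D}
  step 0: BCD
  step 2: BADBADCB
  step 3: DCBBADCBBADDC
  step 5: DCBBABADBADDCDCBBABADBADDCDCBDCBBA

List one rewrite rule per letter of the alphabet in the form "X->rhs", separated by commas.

  step 2 ⇒ step 3: BADBADCB ⇒ DC·B·BA·DC·B·BA·D·DC
    A ↦ B
    B ↦ DC
    C ↦ D
    D ↦ BA

A->B, B->DC, C->D, D->BA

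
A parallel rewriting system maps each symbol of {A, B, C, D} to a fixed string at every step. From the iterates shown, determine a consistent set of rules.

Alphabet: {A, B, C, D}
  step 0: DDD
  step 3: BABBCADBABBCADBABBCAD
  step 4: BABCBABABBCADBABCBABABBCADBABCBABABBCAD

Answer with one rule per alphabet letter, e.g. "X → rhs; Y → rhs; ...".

  step 3 ⇒ step 4: BABBCADBABBCADBABBCAD ⇒ BA·BC·BA·BA·B·BC·AD·BA·BC·BA·BA·B·BC·AD·BA·BC·BA·BA·B·BC·AD
    A ↦ BC
    B ↦ BA
    C ↦ B
    D ↦ AD

A->BC, B->BA, C->B, D->AD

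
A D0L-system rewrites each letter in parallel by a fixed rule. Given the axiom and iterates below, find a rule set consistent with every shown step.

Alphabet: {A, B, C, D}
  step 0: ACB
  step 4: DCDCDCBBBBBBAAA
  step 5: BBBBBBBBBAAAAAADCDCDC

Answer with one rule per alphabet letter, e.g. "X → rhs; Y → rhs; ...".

  step 4 ⇒ step 5: DCDCDCBBBBBBAAA ⇒ B·BB·B·BB·B·BB·A·A·A·A·A·A·DC·DC·DC
    A ↦ DC
    B ↦ A
    C ↦ BB
    D ↦ B

A->DC, B->A, C->BB, D->B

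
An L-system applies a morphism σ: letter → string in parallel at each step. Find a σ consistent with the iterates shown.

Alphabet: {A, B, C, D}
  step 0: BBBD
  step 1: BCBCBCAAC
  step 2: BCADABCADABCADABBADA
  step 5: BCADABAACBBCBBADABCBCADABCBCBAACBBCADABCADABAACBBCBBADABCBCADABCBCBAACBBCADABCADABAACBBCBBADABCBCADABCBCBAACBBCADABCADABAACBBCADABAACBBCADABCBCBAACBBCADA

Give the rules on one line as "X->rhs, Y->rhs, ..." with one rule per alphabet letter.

  step 1 ⇒ step 2: BCBCBCAAC ⇒ BC·ADA·BC·ADA·BC·ADA·B·B·ADA
    A ↦ B
    B ↦ BC
    C ↦ ADA
  step 0 ⇒ step 1: BBBD ⇒ BC·BC·BC·AAC
    D ↦ AAC

A->B, B->BC, C->ADA, D->AAC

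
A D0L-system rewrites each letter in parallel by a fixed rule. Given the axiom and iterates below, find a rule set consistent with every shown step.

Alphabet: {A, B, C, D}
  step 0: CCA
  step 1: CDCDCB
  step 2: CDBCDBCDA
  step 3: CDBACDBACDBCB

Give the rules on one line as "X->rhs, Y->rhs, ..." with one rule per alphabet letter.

  step 2 ⇒ step 3: CDBCDBCDA ⇒ CD·B·A·CD·B·A·CD·B·CB
    A ↦ CB
    B ↦ A
    C ↦ CD
    D ↦ B

A->CB, B->A, C->CD, D->B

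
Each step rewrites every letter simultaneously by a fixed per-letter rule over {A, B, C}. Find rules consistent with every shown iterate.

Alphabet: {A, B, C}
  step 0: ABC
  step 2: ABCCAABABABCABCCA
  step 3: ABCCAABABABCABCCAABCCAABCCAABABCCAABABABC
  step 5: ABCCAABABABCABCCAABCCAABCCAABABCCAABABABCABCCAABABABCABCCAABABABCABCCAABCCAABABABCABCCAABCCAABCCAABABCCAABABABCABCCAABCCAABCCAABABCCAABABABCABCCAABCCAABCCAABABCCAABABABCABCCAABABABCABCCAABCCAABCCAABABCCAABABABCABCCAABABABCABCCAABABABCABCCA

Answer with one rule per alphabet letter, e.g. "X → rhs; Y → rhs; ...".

  step 2 ⇒ step 3: ABCCAABABABCABCCA ⇒ ABC·CA·AB·AB·ABC·ABC·CA·ABC·CA·ABC·CA·AB·ABC·CA·AB·AB·ABC
    A ↦ ABC
    B ↦ CA
    C ↦ AB

A->ABC, B->CA, C->AB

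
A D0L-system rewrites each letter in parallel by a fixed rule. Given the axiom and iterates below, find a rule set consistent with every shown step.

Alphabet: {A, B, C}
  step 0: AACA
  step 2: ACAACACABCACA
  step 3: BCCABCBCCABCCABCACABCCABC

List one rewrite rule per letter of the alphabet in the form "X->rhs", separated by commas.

A->BC, B->A, C->CA

  step 2 ⇒ step 3: ACAACACABCACA ⇒ BC·CA·BC·BC·CA·BC·CA·BC·A·CA·BC·CA·BC
    A ↦ BC
    B ↦ A
    C ↦ CA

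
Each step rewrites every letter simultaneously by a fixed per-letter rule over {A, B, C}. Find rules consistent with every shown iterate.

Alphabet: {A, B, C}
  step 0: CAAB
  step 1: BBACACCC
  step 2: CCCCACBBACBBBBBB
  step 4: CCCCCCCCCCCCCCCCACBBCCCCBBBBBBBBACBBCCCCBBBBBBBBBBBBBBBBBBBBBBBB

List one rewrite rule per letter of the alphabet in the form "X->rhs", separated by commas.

A->AC, B->CC, C->BB

  step 1 ⇒ step 2: BBACACCC ⇒ CC·CC·AC·BB·AC·BB·BB·BB
    A ↦ AC
    B ↦ CC
    C ↦ BB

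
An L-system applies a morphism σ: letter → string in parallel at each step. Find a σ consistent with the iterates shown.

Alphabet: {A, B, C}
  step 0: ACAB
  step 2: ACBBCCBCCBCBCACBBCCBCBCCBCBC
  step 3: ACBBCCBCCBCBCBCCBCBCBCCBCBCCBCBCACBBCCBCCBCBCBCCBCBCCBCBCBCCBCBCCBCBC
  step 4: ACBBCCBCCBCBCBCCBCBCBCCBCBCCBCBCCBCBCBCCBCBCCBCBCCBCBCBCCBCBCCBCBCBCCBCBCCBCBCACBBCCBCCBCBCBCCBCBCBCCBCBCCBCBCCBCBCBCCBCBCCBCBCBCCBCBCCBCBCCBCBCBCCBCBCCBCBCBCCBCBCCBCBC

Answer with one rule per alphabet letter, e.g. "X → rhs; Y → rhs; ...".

  step 3 ⇒ step 4: ACBBCCBCCBCBCBCCBCBCBCCBCBCCBCBCACBBCCBCCBCBCBCCBCBCCBCBCBCCBCBCCBCBC ⇒ ACB·BC·CBC·CBC·BC·BC·CBC·BC·BC·CBC·BC·CBC·BC·CBC·BC·BC·CBC·BC·CBC·BC·CBC·BC·BC·CBC·BC·CBC·BC·BC·CBC·BC·CBC·BC·ACB·BC·CBC·CBC·BC·BC·CBC·BC·BC·CBC·BC·CBC·BC·CBC·BC·BC·CBC·BC·CBC·BC·BC·CBC·BC·CBC·BC·CBC·BC·BC·CBC·BC·CBC·BC·BC·CBC·BC·CBC·BC
    A ↦ ACB
    B ↦ CBC
    C ↦ BC

A->ACB, B->CBC, C->BC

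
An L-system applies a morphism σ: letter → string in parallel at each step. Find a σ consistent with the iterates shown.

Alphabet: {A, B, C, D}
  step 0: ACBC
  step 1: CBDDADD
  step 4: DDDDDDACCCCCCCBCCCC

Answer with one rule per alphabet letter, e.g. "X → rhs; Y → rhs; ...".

  step 0 ⇒ step 1: ACBC ⇒ CB·DD·A·DD
    A ↦ CB
    B ↦ A
    C ↦ DD
    D ↦ C  (constrained at step 1)

A->CB, B->A, C->DD, D->C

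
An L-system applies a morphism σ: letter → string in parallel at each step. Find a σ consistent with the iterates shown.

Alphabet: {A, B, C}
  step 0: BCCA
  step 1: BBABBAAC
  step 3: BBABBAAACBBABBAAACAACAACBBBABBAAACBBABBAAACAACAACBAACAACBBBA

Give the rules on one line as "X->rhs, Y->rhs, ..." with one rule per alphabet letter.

  step 0 ⇒ step 1: BCCA ⇒ BBA·B·B·AAC
    A ↦ AAC
    B ↦ BBA
    C ↦ B

A->AAC, B->BBA, C->B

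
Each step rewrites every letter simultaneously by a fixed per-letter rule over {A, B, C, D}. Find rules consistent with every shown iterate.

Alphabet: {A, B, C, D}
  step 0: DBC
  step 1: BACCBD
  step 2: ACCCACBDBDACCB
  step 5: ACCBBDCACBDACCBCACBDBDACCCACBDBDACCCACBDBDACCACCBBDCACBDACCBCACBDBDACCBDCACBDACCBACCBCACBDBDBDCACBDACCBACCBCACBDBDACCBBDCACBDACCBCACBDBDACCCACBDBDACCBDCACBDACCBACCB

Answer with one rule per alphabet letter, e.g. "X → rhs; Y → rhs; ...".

  step 1 ⇒ step 2: BACCBD ⇒ ACC·CAC·BD·BD·ACC·B
    A ↦ CAC
    B ↦ ACC
    C ↦ BD
    D ↦ B

A->CAC, B->ACC, C->BD, D->B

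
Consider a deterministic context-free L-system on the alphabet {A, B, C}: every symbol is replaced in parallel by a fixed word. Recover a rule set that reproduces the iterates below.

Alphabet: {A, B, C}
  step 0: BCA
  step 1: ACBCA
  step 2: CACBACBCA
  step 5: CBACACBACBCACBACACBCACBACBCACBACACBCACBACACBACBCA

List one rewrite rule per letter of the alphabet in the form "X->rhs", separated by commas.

  step 1 ⇒ step 2: ACBCA ⇒ CA·CB·A·CB·CA
    A ↦ CA
    B ↦ A
    C ↦ CB

A->CA, B->A, C->CB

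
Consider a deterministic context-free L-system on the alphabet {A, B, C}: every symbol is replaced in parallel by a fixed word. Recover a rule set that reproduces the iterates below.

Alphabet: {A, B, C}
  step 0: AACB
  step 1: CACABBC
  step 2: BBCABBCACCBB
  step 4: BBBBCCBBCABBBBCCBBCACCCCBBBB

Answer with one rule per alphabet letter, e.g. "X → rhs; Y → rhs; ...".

A->CA, B->C, C->BB

  step 1 ⇒ step 2: CACABBC ⇒ BB·CA·BB·CA·C·C·BB
    A ↦ CA
    B ↦ C
    C ↦ BB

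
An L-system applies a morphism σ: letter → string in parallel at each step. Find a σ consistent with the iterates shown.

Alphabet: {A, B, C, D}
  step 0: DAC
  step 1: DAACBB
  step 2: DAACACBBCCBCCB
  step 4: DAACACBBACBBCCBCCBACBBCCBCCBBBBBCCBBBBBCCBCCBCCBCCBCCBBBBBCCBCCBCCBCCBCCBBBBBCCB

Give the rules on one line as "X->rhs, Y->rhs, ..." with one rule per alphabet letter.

A->AC, B->CCB, C->BB, D->DA

  step 1 ⇒ step 2: DAACBB ⇒ DA·AC·AC·BB·CCB·CCB
    A ↦ AC
    B ↦ CCB
    C ↦ BB
    D ↦ DA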